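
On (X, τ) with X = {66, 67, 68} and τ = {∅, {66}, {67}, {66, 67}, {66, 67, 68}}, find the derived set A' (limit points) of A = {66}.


A' = {68}

For each x ∈ X, list the open sets U ∈ τ with x ∈ U, then check whether U ∩ (A ∖ {x}) ≠ ∅ for every such U.
  x = 66: open {66} ∋ x has {66} ∩ (A ∖ {66}) = ∅, so x is NOT a limit point.
  x = 67: open {67} ∋ x has {67} ∩ (A ∖ {67}) = ∅, so x is NOT a limit point.
  x = 68: opens ∋ x are {66, 67, 68}; each meets A ∖ {68}, so x IS a limit point.
Collecting: A' = {68}.


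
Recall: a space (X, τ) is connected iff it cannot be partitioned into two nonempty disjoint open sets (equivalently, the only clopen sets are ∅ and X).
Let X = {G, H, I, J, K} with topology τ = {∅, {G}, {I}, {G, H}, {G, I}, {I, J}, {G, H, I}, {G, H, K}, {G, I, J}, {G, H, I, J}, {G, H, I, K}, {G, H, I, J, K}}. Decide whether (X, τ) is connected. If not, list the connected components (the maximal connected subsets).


(X, τ) is disconnected; components = [{I, J}, {G, H, K}].

Find clopen sets (U ∈ τ with X ∖ U ∈ τ):
  U = ∅, X ∖ U = {G, H, I, J, K} — both open, so U is clopen.
  U = {I, J}, X ∖ U = {G, H, K} — both open, so U is clopen.
  U = {G, H, K}, X ∖ U = {I, J} — both open, so U is clopen.
  U = {G, H, I, J, K}, X ∖ U = ∅ — both open, so U is clopen.
Nontrivial clopen(s) exist: e.g. {I, J}. So (X, τ) is disconnected.
Compute connected components by grouping points that agree on all clopens:
  component: {I, J}
  component: {G, H, K}


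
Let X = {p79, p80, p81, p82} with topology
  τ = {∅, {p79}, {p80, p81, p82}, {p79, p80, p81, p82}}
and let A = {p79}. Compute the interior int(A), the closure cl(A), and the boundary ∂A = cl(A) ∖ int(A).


int(A) = {p79}, cl(A) = {p79}, ∂A = ∅.

Closed sets in (X, τ) are complements of opens:
  closed(X, τ) = {∅, {p79}, {p80, p81, p82}, {p79, p80, p81, p82}}.
int(A) = ⋃ {U ∈ τ : U ⊆ A}. Opens contained in A: ∅, {p79}.
Taking the union of these: int(A) = {p79}.
cl(A) = ⋂ {C closed : A ⊆ C}. Closed sets containing A: {p79}, {p79, p80, p81, p82}.
Intersecting these: cl(A) = {p79}.
∂A = cl(A) ∖ int(A) = {p79} ∖ {p79} = ∅.


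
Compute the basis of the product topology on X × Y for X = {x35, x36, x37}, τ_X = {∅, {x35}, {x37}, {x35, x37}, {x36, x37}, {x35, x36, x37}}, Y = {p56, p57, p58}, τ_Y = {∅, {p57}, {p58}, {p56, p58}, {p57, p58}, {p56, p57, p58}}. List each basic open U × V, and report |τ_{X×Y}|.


Basis B = {∅ × ∅, {x35} × {p57}, {x35} × {p58}, {x37} × {p57}, {x37} × {p58}, {x35} × {p56, p58}, {x35} × {p57, p58}, {x35, x37} × {p57}, {x35, x37} × {p58}, {x36, x37} × {p57}, {x36, x37} × {p58}, {x37} × {p56, p58}, {x37} × {p57, p58}, {x35} × {p56, p57, p58}, {x35, x36, x37} × {p57}, {x35, x36, x37} × {p58}, {x37} × {p56, p57, p58}, {x35, x37} × {p56, p58}, {x35, x37} × {p57, p58}, {x36, x37} × {p56, p58}, {x36, x37} × {p57, p58}, {x35, x37} × {p56, p57, p58}, {x35, x36, x37} × {p56, p58}, {x35, x36, x37} × {p57, p58}, {x36, x37} × {p56, p57, p58}, {x35, x36, x37} × {p56, p57, p58}}; |τ_{X×Y}| = 108.

Enumerate products U × V with U ∈ τ_X, V ∈ τ_Y (deduplicated):
  ∅ × ∅ = {} (∅)
  {x35} × {p57} = {(x35,p57)}
  {x35} × {p58} = {(x35,p58)}
  {x37} × {p57} = {(x37,p57)}
  {x37} × {p58} = {(x37,p58)}
  {x35} × {p56, p58} = {(x35,p56), (x35,p58)}
  {x35} × {p57, p58} = {(x35,p57), (x35,p58)}
  {x35, x37} × {p57} = {(x35,p57), (x37,p57)}
  {x35, x37} × {p58} = {(x35,p58), (x37,p58)}
  {x36, x37} × {p57} = {(x36,p57), (x37,p57)}
  {x36, x37} × {p58} = {(x36,p58), (x37,p58)}
  {x37} × {p56, p58} = {(x37,p56), (x37,p58)}
  {x37} × {p57, p58} = {(x37,p57), (x37,p58)}
  {x35} × {p56, p57, p58} = {(x35,p56), (x35,p57), (x35,p58)}
  {x35, x36, x37} × {p57} = {(x35,p57), (x36,p57), (x37,p57)}
  {x35, x36, x37} × {p58} = {(x35,p58), (x36,p58), (x37,p58)}
  {x37} × {p56, p57, p58} = {(x37,p56), (x37,p57), (x37,p58)}
  {x35, x37} × {p56, p58} = {(x35,p56), (x35,p58), (x37,p56), (x37,p58)}
  {x35, x37} × {p57, p58} = {(x35,p57), (x35,p58), (x37,p57), (x37,p58)}
  {x36, x37} × {p56, p58} = {(x36,p56), (x36,p58), (x37,p56), (x37,p58)}
  {x36, x37} × {p57, p58} = {(x36,p57), (x36,p58), (x37,p57), (x37,p58)}
  {x35, x37} × {p56, p57, p58} = {(x35,p56), (x35,p57), (x35,p58), (x37,p56), (x37,p57), (x37,p58)}
  {x35, x36, x37} × {p56, p58} = {(x35,p56), (x35,p58), (x36,p56), (x36,p58), (x37,p56), (x37,p58)}
  {x35, x36, x37} × {p57, p58} = {(x35,p57), (x35,p58), (x36,p57), (x36,p58), (x37,p57), (x37,p58)}
  {x36, x37} × {p56, p57, p58} = {(x36,p56), (x36,p57), (x36,p58), (x37,p56), (x37,p57), (x37,p58)}
  {x35, x36, x37} × {p56, p57, p58} = {(x35,p56), (x35,p57), (x35,p58), (x36,p56), (x36,p57), (x36,p58), (x37,p56), (x37,p57), (x37,p58)}
These 26 distinct sets form the basis B.
Close under arbitrary unions to get τ_{X×Y}; counting gives |τ_{X×Y}| = 108.


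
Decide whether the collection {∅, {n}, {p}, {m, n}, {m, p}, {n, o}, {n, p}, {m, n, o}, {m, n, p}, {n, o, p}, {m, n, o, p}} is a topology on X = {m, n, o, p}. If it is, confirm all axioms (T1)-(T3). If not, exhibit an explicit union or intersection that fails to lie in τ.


τ is NOT a topology on X.

Axiom (T1): ∅ ∈ τ? Yes; X ∈ τ? Yes.
Axiom (T2/T3): check pairwise unions and intersections of members of τ.
Counterexample for (T3): {m, n} ∩ {m, p} = {m} ∉ τ. Therefore τ is NOT a topology.


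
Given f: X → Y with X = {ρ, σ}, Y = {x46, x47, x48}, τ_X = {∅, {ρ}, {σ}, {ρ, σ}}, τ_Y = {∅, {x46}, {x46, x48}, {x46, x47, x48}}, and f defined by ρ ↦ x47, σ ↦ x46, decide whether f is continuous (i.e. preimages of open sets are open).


f IS continuous.

Compute f^{-1}(U) for each U ∈ τ_Y:
  U = ∅: f^{-1}(U) = ∅ ∈ τ_X ✓.
  U = {x46}: f^{-1}(U) = {σ} ∈ τ_X ✓.
  U = {x46, x48}: f^{-1}(U) = {σ} ∈ τ_X ✓.
  U = {x46, x47, x48}: f^{-1}(U) = {ρ, σ} ∈ τ_X ✓.
Every preimage lies in τ_X, so f IS continuous.


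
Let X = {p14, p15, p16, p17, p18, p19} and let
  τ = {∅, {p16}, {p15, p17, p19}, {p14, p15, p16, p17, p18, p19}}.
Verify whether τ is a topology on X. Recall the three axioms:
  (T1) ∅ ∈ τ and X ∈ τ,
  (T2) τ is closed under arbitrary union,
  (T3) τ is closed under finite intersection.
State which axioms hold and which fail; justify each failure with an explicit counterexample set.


τ is NOT a topology on X.

Axiom (T1): ∅ ∈ τ? Yes; X ∈ τ? Yes.
Axiom (T2/T3): check pairwise unions and intersections of members of τ.
Counterexample for (T2): {p16} ∪ {p15, p17, p19} = {p15, p16, p17, p19} ∉ τ. Therefore τ is NOT a topology.


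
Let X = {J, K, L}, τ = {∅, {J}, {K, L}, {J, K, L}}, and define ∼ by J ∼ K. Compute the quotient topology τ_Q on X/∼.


X/∼ = {[J=K], [L]}; |τ_Q| = 2.

Equivalence classes: [J=K], [L].
Quotient map π: X → X/∼ sends J ↦ [J=K], K ↦ [J=K], L ↦ [L].
For each subset V ⊆ X/∼, compute π^{-1}(V) ⊆ X and check whether π^{-1}(V) ∈ τ. V is open in τ_Q iff π^{-1}(V) ∈ τ.
  V = {}: π^{-1}(V) = ∅ ∈ τ ✓.
  V = {[J=K]}: π^{-1}(V) = {J, K} ∉ τ ✗.
  V = {[L]}: π^{-1}(V) = {L} ∉ τ ✗.
  V = {[J=K], [L]}: π^{-1}(V) = {J, K, L} ∈ τ ✓.
Open sets in the quotient: τ_Q = {{}, {[J=K], [L]}} (2 elements).


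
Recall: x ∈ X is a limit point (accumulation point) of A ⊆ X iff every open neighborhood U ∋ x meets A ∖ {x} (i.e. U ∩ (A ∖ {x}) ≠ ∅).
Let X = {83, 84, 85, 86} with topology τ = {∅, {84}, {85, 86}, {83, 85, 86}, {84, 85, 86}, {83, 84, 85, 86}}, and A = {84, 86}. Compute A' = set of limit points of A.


A' = {83, 85}

For each x ∈ X, list the open sets U ∈ τ with x ∈ U, then check whether U ∩ (A ∖ {x}) ≠ ∅ for every such U.
  x = 83: opens ∋ x are {83, 85, 86}, {83, 84, 85, 86}; each meets A ∖ {83}, so x IS a limit point.
  x = 84: open {84} ∋ x has {84} ∩ (A ∖ {84}) = ∅, so x is NOT a limit point.
  x = 85: opens ∋ x are {85, 86}, {83, 85, 86}, {84, 85, 86}, {83, 84, 85, 86}; each meets A ∖ {85}, so x IS a limit point.
  x = 86: open {85, 86} ∋ x has {85, 86} ∩ (A ∖ {86}) = ∅, so x is NOT a limit point.
Collecting: A' = {83, 85}.


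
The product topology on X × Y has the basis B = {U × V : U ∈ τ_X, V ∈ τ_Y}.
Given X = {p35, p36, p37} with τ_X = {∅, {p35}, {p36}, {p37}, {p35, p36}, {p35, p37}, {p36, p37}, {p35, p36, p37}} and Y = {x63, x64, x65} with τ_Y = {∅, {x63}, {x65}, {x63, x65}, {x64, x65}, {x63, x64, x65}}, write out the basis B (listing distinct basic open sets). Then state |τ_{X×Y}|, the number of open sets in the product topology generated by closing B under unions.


Basis B = {∅ × ∅, {p35} × {x63}, {p35} × {x65}, {p36} × {x63}, {p36} × {x65}, {p37} × {x63}, {p37} × {x65}, {p35} × {x63, x65}, {p35, p36} × {x63}, {p35, p37} × {x63}, {p35} × {x64, x65}, {p35, p36} × {x65}, {p35, p37} × {x65}, {p36} × {x63, x65}, {p36, p37} × {x63}, {p36} × {x64, x65}, {p36, p37} × {x65}, {p37} × {x63, x65}, {p37} × {x64, x65}, {p35} × {x63, x64, x65}, {p35, p36, p37} × {x63}, {p35, p36, p37} × {x65}, {p36} × {x63, x64, x65}, {p37} × {x63, x64, x65}, {p35, p36} × {x63, x65}, {p35, p37} × {x63, x65}, {p35, p36} × {x64, x65}, {p35, p37} × {x64, x65}, {p36, p37} × {x63, x65}, {p36, p37} × {x64, x65}, {p35, p36} × {x63, x64, x65}, {p35, p37} × {x63, x64, x65}, {p35, p36, p37} × {x63, x65}, {p35, p36, p37} × {x64, x65}, {p36, p37} × {x63, x64, x65}, {p35, p36, p37} × {x63, x64, x65}}; |τ_{X×Y}| = 216.

Enumerate products U × V with U ∈ τ_X, V ∈ τ_Y (deduplicated):
  ∅ × ∅ = {} (∅)
  {p35} × {x63} = {(p35,x63)}
  {p35} × {x65} = {(p35,x65)}
  {p36} × {x63} = {(p36,x63)}
  {p36} × {x65} = {(p36,x65)}
  {p37} × {x63} = {(p37,x63)}
  {p37} × {x65} = {(p37,x65)}
  {p35} × {x63, x65} = {(p35,x63), (p35,x65)}
  {p35, p36} × {x63} = {(p35,x63), (p36,x63)}
  {p35, p37} × {x63} = {(p35,x63), (p37,x63)}
  {p35} × {x64, x65} = {(p35,x64), (p35,x65)}
  {p35, p36} × {x65} = {(p35,x65), (p36,x65)}
  {p35, p37} × {x65} = {(p35,x65), (p37,x65)}
  {p36} × {x63, x65} = {(p36,x63), (p36,x65)}
  {p36, p37} × {x63} = {(p36,x63), (p37,x63)}
  {p36} × {x64, x65} = {(p36,x64), (p36,x65)}
  {p36, p37} × {x65} = {(p36,x65), (p37,x65)}
  {p37} × {x63, x65} = {(p37,x63), (p37,x65)}
  {p37} × {x64, x65} = {(p37,x64), (p37,x65)}
  {p35} × {x63, x64, x65} = {(p35,x63), (p35,x64), (p35,x65)}
  {p35, p36, p37} × {x63} = {(p35,x63), (p36,x63), (p37,x63)}
  {p35, p36, p37} × {x65} = {(p35,x65), (p36,x65), (p37,x65)}
  {p36} × {x63, x64, x65} = {(p36,x63), (p36,x64), (p36,x65)}
  {p37} × {x63, x64, x65} = {(p37,x63), (p37,x64), (p37,x65)}
  {p35, p36} × {x63, x65} = {(p35,x63), (p35,x65), (p36,x63), (p36,x65)}
  {p35, p37} × {x63, x65} = {(p35,x63), (p35,x65), (p37,x63), (p37,x65)}
  {p35, p36} × {x64, x65} = {(p35,x64), (p35,x65), (p36,x64), (p36,x65)}
  {p35, p37} × {x64, x65} = {(p35,x64), (p35,x65), (p37,x64), (p37,x65)}
  {p36, p37} × {x63, x65} = {(p36,x63), (p36,x65), (p37,x63), (p37,x65)}
  {p36, p37} × {x64, x65} = {(p36,x64), (p36,x65), (p37,x64), (p37,x65)}
  {p35, p36} × {x63, x64, x65} = {(p35,x63), (p35,x64), (p35,x65), (p36,x63), (p36,x64), (p36,x65)}
  {p35, p37} × {x63, x64, x65} = {(p35,x63), (p35,x64), (p35,x65), (p37,x63), (p37,x64), (p37,x65)}
  {p35, p36, p37} × {x63, x65} = {(p35,x63), (p35,x65), (p36,x63), (p36,x65), (p37,x63), (p37,x65)}
  {p35, p36, p37} × {x64, x65} = {(p35,x64), (p35,x65), (p36,x64), (p36,x65), (p37,x64), (p37,x65)}
  {p36, p37} × {x63, x64, x65} = {(p36,x63), (p36,x64), (p36,x65), (p37,x63), (p37,x64), (p37,x65)}
  {p35, p36, p37} × {x63, x64, x65} = {(p35,x63), (p35,x64), (p35,x65), (p36,x63), (p36,x64), (p36,x65), (p37,x63), (p37,x64), (p37,x65)}
These 36 distinct sets form the basis B.
Close under arbitrary unions to get τ_{X×Y}; counting gives |τ_{X×Y}| = 216.


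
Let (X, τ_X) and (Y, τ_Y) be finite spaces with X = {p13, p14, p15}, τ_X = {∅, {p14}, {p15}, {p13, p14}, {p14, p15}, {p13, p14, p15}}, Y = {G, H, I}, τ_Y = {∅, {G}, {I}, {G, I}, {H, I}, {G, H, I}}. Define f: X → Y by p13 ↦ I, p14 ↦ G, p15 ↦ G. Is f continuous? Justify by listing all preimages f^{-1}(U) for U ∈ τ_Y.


f is NOT continuous.

Compute f^{-1}(U) for each U ∈ τ_Y:
  U = ∅: f^{-1}(U) = ∅ ∈ τ_X ✓.
  U = {G}: f^{-1}(U) = {p14, p15} ∈ τ_X ✓.
  U = {I}: f^{-1}(U) = {p13} ∉ τ_X ✗.
  U = {G, I}: f^{-1}(U) = {p13, p14, p15} ∈ τ_X ✓.
  U = {H, I}: f^{-1}(U) = {p13} ∉ τ_X ✗.
  U = {G, H, I}: f^{-1}(U) = {p13, p14, p15} ∈ τ_X ✓.
Found U = {I} with f^{-1}(U) = {p13} not in τ_X. Therefore f is NOT continuous.


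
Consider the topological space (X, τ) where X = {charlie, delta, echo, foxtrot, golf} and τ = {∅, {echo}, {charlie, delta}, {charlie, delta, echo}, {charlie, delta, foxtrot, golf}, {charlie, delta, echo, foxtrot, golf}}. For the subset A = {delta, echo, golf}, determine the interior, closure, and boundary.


int(A) = {echo}, cl(A) = {charlie, delta, echo, foxtrot, golf}, ∂A = {charlie, delta, foxtrot, golf}.

Closed sets in (X, τ) are complements of opens:
  closed(X, τ) = {∅, {echo}, {foxtrot, golf}, {echo, foxtrot, golf}, {charlie, delta, foxtrot, golf}, {charlie, delta, echo, foxtrot, golf}}.
int(A) = ⋃ {U ∈ τ : U ⊆ A}. Opens contained in A: ∅, {echo}.
Taking the union of these: int(A) = {echo}.
cl(A) = ⋂ {C closed : A ⊆ C}. Closed sets containing A: {charlie, delta, echo, foxtrot, golf}.
Intersecting these: cl(A) = {charlie, delta, echo, foxtrot, golf}.
∂A = cl(A) ∖ int(A) = {charlie, delta, echo, foxtrot, golf} ∖ {echo} = {charlie, delta, foxtrot, golf}.


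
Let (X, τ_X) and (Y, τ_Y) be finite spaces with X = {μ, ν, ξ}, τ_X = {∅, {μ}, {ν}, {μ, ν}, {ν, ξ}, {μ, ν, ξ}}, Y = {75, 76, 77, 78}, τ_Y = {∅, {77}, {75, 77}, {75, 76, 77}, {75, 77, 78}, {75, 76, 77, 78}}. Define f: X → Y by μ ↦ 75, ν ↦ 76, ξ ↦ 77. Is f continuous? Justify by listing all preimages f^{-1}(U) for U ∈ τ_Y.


f is NOT continuous.

Compute f^{-1}(U) for each U ∈ τ_Y:
  U = ∅: f^{-1}(U) = ∅ ∈ τ_X ✓.
  U = {77}: f^{-1}(U) = {ξ} ∉ τ_X ✗.
  U = {75, 77}: f^{-1}(U) = {μ, ξ} ∉ τ_X ✗.
  U = {75, 76, 77}: f^{-1}(U) = {μ, ν, ξ} ∈ τ_X ✓.
  U = {75, 77, 78}: f^{-1}(U) = {μ, ξ} ∉ τ_X ✗.
  U = {75, 76, 77, 78}: f^{-1}(U) = {μ, ν, ξ} ∈ τ_X ✓.
Found U = {77} with f^{-1}(U) = {ξ} not in τ_X. Therefore f is NOT continuous.


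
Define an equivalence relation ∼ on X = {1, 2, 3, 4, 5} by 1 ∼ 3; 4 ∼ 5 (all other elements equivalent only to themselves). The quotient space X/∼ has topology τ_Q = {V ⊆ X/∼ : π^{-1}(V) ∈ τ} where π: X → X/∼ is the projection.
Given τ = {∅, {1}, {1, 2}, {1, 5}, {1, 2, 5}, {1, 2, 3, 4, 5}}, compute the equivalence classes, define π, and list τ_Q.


X/∼ = {[1=3], [2], [4=5]}; |τ_Q| = 2.

Equivalence classes: [1=3], [2], [4=5].
Quotient map π: X → X/∼ sends 1 ↦ [1=3], 2 ↦ [2], 3 ↦ [1=3], 4 ↦ [4=5], 5 ↦ [4=5].
For each subset V ⊆ X/∼, compute π^{-1}(V) ⊆ X and check whether π^{-1}(V) ∈ τ. V is open in τ_Q iff π^{-1}(V) ∈ τ.
  V = {}: π^{-1}(V) = ∅ ∈ τ ✓.
  V = {[1=3]}: π^{-1}(V) = {1, 3} ∉ τ ✗.
  V = {[2]}: π^{-1}(V) = {2} ∉ τ ✗.
  V = {[1=3], [2]}: π^{-1}(V) = {1, 2, 3} ∉ τ ✗.
  V = {[4=5]}: π^{-1}(V) = {4, 5} ∉ τ ✗.
  V = {[1=3], [4=5]}: π^{-1}(V) = {1, 3, 4, 5} ∉ τ ✗.
  V = {[2], [4=5]}: π^{-1}(V) = {2, 4, 5} ∉ τ ✗.
  V = {[1=3], [2], [4=5]}: π^{-1}(V) = {1, 2, 3, 4, 5} ∈ τ ✓.
Open sets in the quotient: τ_Q = {{}, {[1=3], [2], [4=5]}} (2 elements).


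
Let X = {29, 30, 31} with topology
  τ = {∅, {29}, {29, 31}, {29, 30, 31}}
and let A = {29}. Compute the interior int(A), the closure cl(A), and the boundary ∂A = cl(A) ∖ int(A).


int(A) = {29}, cl(A) = {29, 30, 31}, ∂A = {30, 31}.

Closed sets in (X, τ) are complements of opens:
  closed(X, τ) = {∅, {30}, {30, 31}, {29, 30, 31}}.
int(A) = ⋃ {U ∈ τ : U ⊆ A}. Opens contained in A: ∅, {29}.
Taking the union of these: int(A) = {29}.
cl(A) = ⋂ {C closed : A ⊆ C}. Closed sets containing A: {29, 30, 31}.
Intersecting these: cl(A) = {29, 30, 31}.
∂A = cl(A) ∖ int(A) = {29, 30, 31} ∖ {29} = {30, 31}.


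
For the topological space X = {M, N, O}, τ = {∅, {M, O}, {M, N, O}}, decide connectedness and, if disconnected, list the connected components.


(X, τ) is connected.

Find clopen sets (U ∈ τ with X ∖ U ∈ τ):
  U = ∅, X ∖ U = {M, N, O} — both open, so U is clopen.
  U = {M, N, O}, X ∖ U = ∅ — both open, so U is clopen.
Only trivial clopens (∅ and X) exist, so (X, τ) is connected.
Compute connected components by grouping points that agree on all clopens:
  component: {M, N, O}


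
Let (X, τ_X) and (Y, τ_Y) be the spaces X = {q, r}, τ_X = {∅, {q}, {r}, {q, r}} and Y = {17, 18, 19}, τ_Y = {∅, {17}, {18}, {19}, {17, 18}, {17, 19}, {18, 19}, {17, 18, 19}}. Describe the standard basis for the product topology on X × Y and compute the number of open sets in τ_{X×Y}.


Basis B = {∅ × ∅, {q} × {17}, {q} × {18}, {q} × {19}, {r} × {17}, {r} × {18}, {r} × {19}, {q} × {17, 18}, {q} × {17, 19}, {q, r} × {17}, {q} × {18, 19}, {q, r} × {18}, {q, r} × {19}, {r} × {17, 18}, {r} × {17, 19}, {r} × {18, 19}, {q} × {17, 18, 19}, {r} × {17, 18, 19}, {q, r} × {17, 18}, {q, r} × {17, 19}, {q, r} × {18, 19}, {q, r} × {17, 18, 19}}; |τ_{X×Y}| = 64.

Enumerate products U × V with U ∈ τ_X, V ∈ τ_Y (deduplicated):
  ∅ × ∅ = {} (∅)
  {q} × {17} = {(q,17)}
  {q} × {18} = {(q,18)}
  {q} × {19} = {(q,19)}
  {r} × {17} = {(r,17)}
  {r} × {18} = {(r,18)}
  {r} × {19} = {(r,19)}
  {q} × {17, 18} = {(q,17), (q,18)}
  {q} × {17, 19} = {(q,17), (q,19)}
  {q, r} × {17} = {(q,17), (r,17)}
  {q} × {18, 19} = {(q,18), (q,19)}
  {q, r} × {18} = {(q,18), (r,18)}
  {q, r} × {19} = {(q,19), (r,19)}
  {r} × {17, 18} = {(r,17), (r,18)}
  {r} × {17, 19} = {(r,17), (r,19)}
  {r} × {18, 19} = {(r,18), (r,19)}
  {q} × {17, 18, 19} = {(q,17), (q,18), (q,19)}
  {r} × {17, 18, 19} = {(r,17), (r,18), (r,19)}
  {q, r} × {17, 18} = {(q,17), (q,18), (r,17), (r,18)}
  {q, r} × {17, 19} = {(q,17), (q,19), (r,17), (r,19)}
  {q, r} × {18, 19} = {(q,18), (q,19), (r,18), (r,19)}
  {q, r} × {17, 18, 19} = {(q,17), (q,18), (q,19), (r,17), (r,18), (r,19)}
These 22 distinct sets form the basis B.
Close under arbitrary unions to get τ_{X×Y}; counting gives |τ_{X×Y}| = 64.


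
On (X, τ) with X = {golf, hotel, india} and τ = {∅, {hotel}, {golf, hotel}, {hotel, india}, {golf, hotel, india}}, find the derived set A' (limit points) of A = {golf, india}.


A' = ∅

For each x ∈ X, list the open sets U ∈ τ with x ∈ U, then check whether U ∩ (A ∖ {x}) ≠ ∅ for every such U.
  x = golf: open {golf, hotel} ∋ x has {golf, hotel} ∩ (A ∖ {golf}) = ∅, so x is NOT a limit point.
  x = hotel: open {hotel} ∋ x has {hotel} ∩ (A ∖ {hotel}) = ∅, so x is NOT a limit point.
  x = india: open {hotel, india} ∋ x has {hotel, india} ∩ (A ∖ {india}) = ∅, so x is NOT a limit point.
Collecting: A' = ∅.


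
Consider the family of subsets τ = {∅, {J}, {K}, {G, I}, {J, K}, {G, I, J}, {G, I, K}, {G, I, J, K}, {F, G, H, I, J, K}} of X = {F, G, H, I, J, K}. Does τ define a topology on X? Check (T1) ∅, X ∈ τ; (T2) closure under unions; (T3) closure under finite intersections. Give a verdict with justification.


τ IS a topology on X.

Axiom (T1): ∅ ∈ τ? Yes; X ∈ τ? Yes.
Axiom (T2/T3): check pairwise unions and intersections of members of τ.
All pairwise intersections and unions checked — each lies in τ. Therefore τ satisfies (T1), (T2), (T3): it IS a topology on X.


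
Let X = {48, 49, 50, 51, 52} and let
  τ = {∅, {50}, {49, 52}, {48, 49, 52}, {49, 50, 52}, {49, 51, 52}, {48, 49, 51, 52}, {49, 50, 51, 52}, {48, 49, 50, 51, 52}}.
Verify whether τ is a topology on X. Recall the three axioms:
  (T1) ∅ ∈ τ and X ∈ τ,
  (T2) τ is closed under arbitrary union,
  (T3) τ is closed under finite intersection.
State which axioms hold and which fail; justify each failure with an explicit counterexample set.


τ is NOT a topology on X.

Axiom (T1): ∅ ∈ τ? Yes; X ∈ τ? Yes.
Axiom (T2/T3): check pairwise unions and intersections of members of τ.
Counterexample for (T2): {50} ∪ {48, 49, 52} = {48, 49, 50, 52} ∉ τ. Therefore τ is NOT a topology.


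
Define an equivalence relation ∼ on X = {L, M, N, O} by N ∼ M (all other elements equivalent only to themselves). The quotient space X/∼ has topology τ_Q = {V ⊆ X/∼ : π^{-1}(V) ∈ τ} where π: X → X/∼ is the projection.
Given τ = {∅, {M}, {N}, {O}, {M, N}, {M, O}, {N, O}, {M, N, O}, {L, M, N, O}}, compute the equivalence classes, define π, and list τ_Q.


X/∼ = {[L], [M=N], [O]}; |τ_Q| = 5.

Equivalence classes: [L], [M=N], [O].
Quotient map π: X → X/∼ sends L ↦ [L], M ↦ [M=N], N ↦ [M=N], O ↦ [O].
For each subset V ⊆ X/∼, compute π^{-1}(V) ⊆ X and check whether π^{-1}(V) ∈ τ. V is open in τ_Q iff π^{-1}(V) ∈ τ.
  V = {}: π^{-1}(V) = ∅ ∈ τ ✓.
  V = {[L]}: π^{-1}(V) = {L} ∉ τ ✗.
  V = {[M=N]}: π^{-1}(V) = {M, N} ∈ τ ✓.
  V = {[L], [M=N]}: π^{-1}(V) = {L, M, N} ∉ τ ✗.
  V = {[O]}: π^{-1}(V) = {O} ∈ τ ✓.
  V = {[L], [O]}: π^{-1}(V) = {L, O} ∉ τ ✗.
  V = {[M=N], [O]}: π^{-1}(V) = {M, N, O} ∈ τ ✓.
  V = {[L], [M=N], [O]}: π^{-1}(V) = {L, M, N, O} ∈ τ ✓.
Open sets in the quotient: τ_Q = {{}, {[M=N]}, {[O]}, {[M=N], [O]}, {[L], [M=N], [O]}} (5 elements).


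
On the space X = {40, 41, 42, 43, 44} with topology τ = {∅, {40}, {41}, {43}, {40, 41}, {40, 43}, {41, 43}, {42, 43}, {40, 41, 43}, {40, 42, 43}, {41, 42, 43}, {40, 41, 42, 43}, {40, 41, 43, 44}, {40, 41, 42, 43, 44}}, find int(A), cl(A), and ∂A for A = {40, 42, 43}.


int(A) = {40, 42, 43}, cl(A) = {40, 42, 43, 44}, ∂A = {44}.

Closed sets in (X, τ) are complements of opens:
  closed(X, τ) = {∅, {42}, {44}, {40, 44}, {41, 44}, {42, 44}, {40, 41, 44}, {40, 42, 44}, {41, 42, 44}, {42, 43, 44}, {40, 41, 42, 44}, {40, 42, 43, 44}, {41, 42, 43, 44}, {40, 41, 42, 43, 44}}.
int(A) = ⋃ {U ∈ τ : U ⊆ A}. Opens contained in A: ∅, {40}, {43}, {40, 43}, {42, 43}, {40, 42, 43}.
Taking the union of these: int(A) = {40, 42, 43}.
cl(A) = ⋂ {C closed : A ⊆ C}. Closed sets containing A: {40, 42, 43, 44}, {40, 41, 42, 43, 44}.
Intersecting these: cl(A) = {40, 42, 43, 44}.
∂A = cl(A) ∖ int(A) = {40, 42, 43, 44} ∖ {40, 42, 43} = {44}.


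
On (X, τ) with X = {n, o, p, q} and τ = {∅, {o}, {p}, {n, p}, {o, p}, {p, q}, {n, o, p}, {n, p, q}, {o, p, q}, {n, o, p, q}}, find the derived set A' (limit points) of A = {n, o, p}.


A' = {n, q}

For each x ∈ X, list the open sets U ∈ τ with x ∈ U, then check whether U ∩ (A ∖ {x}) ≠ ∅ for every such U.
  x = n: opens ∋ x are {n, p}, {n, o, p}, {n, p, q}, {n, o, p, q}; each meets A ∖ {n}, so x IS a limit point.
  x = o: open {o} ∋ x has {o} ∩ (A ∖ {o}) = ∅, so x is NOT a limit point.
  x = p: open {p} ∋ x has {p} ∩ (A ∖ {p}) = ∅, so x is NOT a limit point.
  x = q: opens ∋ x are {p, q}, {n, p, q}, {o, p, q}, {n, o, p, q}; each meets A ∖ {q}, so x IS a limit point.
Collecting: A' = {n, q}.


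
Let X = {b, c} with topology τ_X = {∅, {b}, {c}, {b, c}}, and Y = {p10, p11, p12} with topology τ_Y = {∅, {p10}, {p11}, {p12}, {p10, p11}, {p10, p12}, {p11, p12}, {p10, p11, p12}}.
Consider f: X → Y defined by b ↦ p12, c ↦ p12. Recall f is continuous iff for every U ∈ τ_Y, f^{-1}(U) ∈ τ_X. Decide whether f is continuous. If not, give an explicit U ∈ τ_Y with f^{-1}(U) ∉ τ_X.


f IS continuous.

Compute f^{-1}(U) for each U ∈ τ_Y:
  U = ∅: f^{-1}(U) = ∅ ∈ τ_X ✓.
  U = {p10}: f^{-1}(U) = ∅ ∈ τ_X ✓.
  U = {p11}: f^{-1}(U) = ∅ ∈ τ_X ✓.
  U = {p12}: f^{-1}(U) = {b, c} ∈ τ_X ✓.
  U = {p10, p11}: f^{-1}(U) = ∅ ∈ τ_X ✓.
  U = {p10, p12}: f^{-1}(U) = {b, c} ∈ τ_X ✓.
  U = {p11, p12}: f^{-1}(U) = {b, c} ∈ τ_X ✓.
  U = {p10, p11, p12}: f^{-1}(U) = {b, c} ∈ τ_X ✓.
Every preimage lies in τ_X, so f IS continuous.


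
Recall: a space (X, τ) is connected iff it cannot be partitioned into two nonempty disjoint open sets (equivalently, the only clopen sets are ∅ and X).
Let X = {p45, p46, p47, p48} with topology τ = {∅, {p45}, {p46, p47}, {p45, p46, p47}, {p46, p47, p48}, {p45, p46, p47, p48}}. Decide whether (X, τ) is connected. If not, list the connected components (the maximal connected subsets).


(X, τ) is disconnected; components = [{p45}, {p46, p47, p48}].

Find clopen sets (U ∈ τ with X ∖ U ∈ τ):
  U = ∅, X ∖ U = {p45, p46, p47, p48} — both open, so U is clopen.
  U = {p45}, X ∖ U = {p46, p47, p48} — both open, so U is clopen.
  U = {p46, p47, p48}, X ∖ U = {p45} — both open, so U is clopen.
  U = {p45, p46, p47, p48}, X ∖ U = ∅ — both open, so U is clopen.
Nontrivial clopen(s) exist: e.g. {p46, p47, p48}. So (X, τ) is disconnected.
Compute connected components by grouping points that agree on all clopens:
  component: {p45}
  component: {p46, p47, p48}


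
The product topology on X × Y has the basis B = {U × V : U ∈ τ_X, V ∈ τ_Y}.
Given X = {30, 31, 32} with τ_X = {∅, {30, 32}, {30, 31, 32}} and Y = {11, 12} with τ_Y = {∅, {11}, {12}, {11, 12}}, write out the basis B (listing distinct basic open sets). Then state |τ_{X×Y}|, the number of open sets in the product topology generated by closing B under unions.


Basis B = {∅ × ∅, {30, 32} × {11}, {30, 32} × {12}, {30, 31, 32} × {11}, {30, 31, 32} × {12}, {30, 32} × {11, 12}, {30, 31, 32} × {11, 12}}; |τ_{X×Y}| = 9.

Enumerate products U × V with U ∈ τ_X, V ∈ τ_Y (deduplicated):
  ∅ × ∅ = {} (∅)
  {30, 32} × {11} = {(30,11), (32,11)}
  {30, 32} × {12} = {(30,12), (32,12)}
  {30, 31, 32} × {11} = {(30,11), (31,11), (32,11)}
  {30, 31, 32} × {12} = {(30,12), (31,12), (32,12)}
  {30, 32} × {11, 12} = {(30,11), (30,12), (32,11), (32,12)}
  {30, 31, 32} × {11, 12} = {(30,11), (30,12), (31,11), (31,12), (32,11), (32,12)}
These 7 distinct sets form the basis B.
Close under arbitrary unions to get τ_{X×Y}; counting gives |τ_{X×Y}| = 9.


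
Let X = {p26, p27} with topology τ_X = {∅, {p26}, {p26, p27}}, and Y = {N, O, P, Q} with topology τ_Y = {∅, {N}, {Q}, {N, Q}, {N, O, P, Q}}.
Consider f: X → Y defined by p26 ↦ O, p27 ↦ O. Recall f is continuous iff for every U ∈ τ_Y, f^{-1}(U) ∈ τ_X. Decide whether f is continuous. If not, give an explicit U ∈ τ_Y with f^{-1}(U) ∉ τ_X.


f IS continuous.

Compute f^{-1}(U) for each U ∈ τ_Y:
  U = ∅: f^{-1}(U) = ∅ ∈ τ_X ✓.
  U = {N}: f^{-1}(U) = ∅ ∈ τ_X ✓.
  U = {Q}: f^{-1}(U) = ∅ ∈ τ_X ✓.
  U = {N, Q}: f^{-1}(U) = ∅ ∈ τ_X ✓.
  U = {N, O, P, Q}: f^{-1}(U) = {p26, p27} ∈ τ_X ✓.
Every preimage lies in τ_X, so f IS continuous.


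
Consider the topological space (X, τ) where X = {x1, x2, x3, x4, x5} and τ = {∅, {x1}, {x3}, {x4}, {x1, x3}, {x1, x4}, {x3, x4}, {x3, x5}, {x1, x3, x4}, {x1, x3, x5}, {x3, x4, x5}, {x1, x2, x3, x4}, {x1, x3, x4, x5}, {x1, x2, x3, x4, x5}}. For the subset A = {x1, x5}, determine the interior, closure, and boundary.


int(A) = {x1}, cl(A) = {x1, x2, x5}, ∂A = {x2, x5}.

Closed sets in (X, τ) are complements of opens:
  closed(X, τ) = {∅, {x2}, {x5}, {x1, x2}, {x2, x4}, {x2, x5}, {x1, x2, x4}, {x1, x2, x5}, {x2, x3, x5}, {x2, x4, x5}, {x1, x2, x3, x5}, {x1, x2, x4, x5}, {x2, x3, x4, x5}, {x1, x2, x3, x4, x5}}.
int(A) = ⋃ {U ∈ τ : U ⊆ A}. Opens contained in A: ∅, {x1}.
Taking the union of these: int(A) = {x1}.
cl(A) = ⋂ {C closed : A ⊆ C}. Closed sets containing A: {x1, x2, x5}, {x1, x2, x3, x5}, {x1, x2, x4, x5}, {x1, x2, x3, x4, x5}.
Intersecting these: cl(A) = {x1, x2, x5}.
∂A = cl(A) ∖ int(A) = {x1, x2, x5} ∖ {x1} = {x2, x5}.


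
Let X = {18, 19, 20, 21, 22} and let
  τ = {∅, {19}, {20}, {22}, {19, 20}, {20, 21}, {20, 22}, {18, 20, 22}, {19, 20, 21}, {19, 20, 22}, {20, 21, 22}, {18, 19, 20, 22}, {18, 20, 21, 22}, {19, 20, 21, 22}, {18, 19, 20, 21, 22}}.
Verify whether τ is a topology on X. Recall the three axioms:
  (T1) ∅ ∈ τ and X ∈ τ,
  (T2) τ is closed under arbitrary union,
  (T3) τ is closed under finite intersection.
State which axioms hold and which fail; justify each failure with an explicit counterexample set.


τ is NOT a topology on X.

Axiom (T1): ∅ ∈ τ? Yes; X ∈ τ? Yes.
Axiom (T2/T3): check pairwise unions and intersections of members of τ.
Counterexample for (T2): {19} ∪ {22} = {19, 22} ∉ τ. Therefore τ is NOT a topology.


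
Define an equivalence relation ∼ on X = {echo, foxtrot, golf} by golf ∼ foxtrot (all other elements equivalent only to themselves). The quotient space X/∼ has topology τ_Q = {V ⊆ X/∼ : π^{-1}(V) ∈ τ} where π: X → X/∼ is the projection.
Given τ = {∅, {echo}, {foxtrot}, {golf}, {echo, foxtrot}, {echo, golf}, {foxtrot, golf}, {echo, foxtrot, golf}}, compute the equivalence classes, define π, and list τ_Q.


X/∼ = {[echo], [foxtrot=golf]}; |τ_Q| = 4.

Equivalence classes: [echo], [foxtrot=golf].
Quotient map π: X → X/∼ sends echo ↦ [echo], foxtrot ↦ [foxtrot=golf], golf ↦ [foxtrot=golf].
For each subset V ⊆ X/∼, compute π^{-1}(V) ⊆ X and check whether π^{-1}(V) ∈ τ. V is open in τ_Q iff π^{-1}(V) ∈ τ.
  V = {}: π^{-1}(V) = ∅ ∈ τ ✓.
  V = {[echo]}: π^{-1}(V) = {echo} ∈ τ ✓.
  V = {[foxtrot=golf]}: π^{-1}(V) = {foxtrot, golf} ∈ τ ✓.
  V = {[echo], [foxtrot=golf]}: π^{-1}(V) = {echo, foxtrot, golf} ∈ τ ✓.
Open sets in the quotient: τ_Q = {{}, {[echo]}, {[foxtrot=golf]}, {[echo], [foxtrot=golf]}} (4 elements).


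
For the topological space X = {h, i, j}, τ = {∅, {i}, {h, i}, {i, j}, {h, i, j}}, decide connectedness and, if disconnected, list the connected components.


(X, τ) is connected.

Find clopen sets (U ∈ τ with X ∖ U ∈ τ):
  U = ∅, X ∖ U = {h, i, j} — both open, so U is clopen.
  U = {h, i, j}, X ∖ U = ∅ — both open, so U is clopen.
Only trivial clopens (∅ and X) exist, so (X, τ) is connected.
Compute connected components by grouping points that agree on all clopens:
  component: {h, i, j}


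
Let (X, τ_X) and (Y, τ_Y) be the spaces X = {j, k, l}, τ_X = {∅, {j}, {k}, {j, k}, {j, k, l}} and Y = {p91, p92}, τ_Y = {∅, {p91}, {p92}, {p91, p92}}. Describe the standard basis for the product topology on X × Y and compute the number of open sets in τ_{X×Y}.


Basis B = {∅ × ∅, {j} × {p91}, {j} × {p92}, {k} × {p91}, {k} × {p92}, {j} × {p91, p92}, {j, k} × {p91}, {j, k} × {p92}, {k} × {p91, p92}, {j, k, l} × {p91}, {j, k, l} × {p92}, {j, k} × {p91, p92}, {j, k, l} × {p91, p92}}; |τ_{X×Y}| = 25.

Enumerate products U × V with U ∈ τ_X, V ∈ τ_Y (deduplicated):
  ∅ × ∅ = {} (∅)
  {j} × {p91} = {(j,p91)}
  {j} × {p92} = {(j,p92)}
  {k} × {p91} = {(k,p91)}
  {k} × {p92} = {(k,p92)}
  {j} × {p91, p92} = {(j,p91), (j,p92)}
  {j, k} × {p91} = {(j,p91), (k,p91)}
  {j, k} × {p92} = {(j,p92), (k,p92)}
  {k} × {p91, p92} = {(k,p91), (k,p92)}
  {j, k, l} × {p91} = {(j,p91), (k,p91), (l,p91)}
  {j, k, l} × {p92} = {(j,p92), (k,p92), (l,p92)}
  {j, k} × {p91, p92} = {(j,p91), (j,p92), (k,p91), (k,p92)}
  {j, k, l} × {p91, p92} = {(j,p91), (j,p92), (k,p91), (k,p92), (l,p91), (l,p92)}
These 13 distinct sets form the basis B.
Close under arbitrary unions to get τ_{X×Y}; counting gives |τ_{X×Y}| = 25.


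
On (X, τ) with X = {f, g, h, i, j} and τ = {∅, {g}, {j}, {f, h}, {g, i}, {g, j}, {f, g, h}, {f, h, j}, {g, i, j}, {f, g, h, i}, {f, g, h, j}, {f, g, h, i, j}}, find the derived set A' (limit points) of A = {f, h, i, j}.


A' = {f, h}

For each x ∈ X, list the open sets U ∈ τ with x ∈ U, then check whether U ∩ (A ∖ {x}) ≠ ∅ for every such U.
  x = f: opens ∋ x are {f, h}, {f, g, h}, {f, h, j}, {f, g, h, i}, {f, g, h, j}, {f, g, h, i, j}; each meets A ∖ {f}, so x IS a limit point.
  x = g: open {g} ∋ x has {g} ∩ (A ∖ {g}) = ∅, so x is NOT a limit point.
  x = h: opens ∋ x are {f, h}, {f, g, h}, {f, h, j}, {f, g, h, i}, {f, g, h, j}, {f, g, h, i, j}; each meets A ∖ {h}, so x IS a limit point.
  x = i: open {g, i} ∋ x has {g, i} ∩ (A ∖ {i}) = ∅, so x is NOT a limit point.
  x = j: open {j} ∋ x has {j} ∩ (A ∖ {j}) = ∅, so x is NOT a limit point.
Collecting: A' = {f, h}.


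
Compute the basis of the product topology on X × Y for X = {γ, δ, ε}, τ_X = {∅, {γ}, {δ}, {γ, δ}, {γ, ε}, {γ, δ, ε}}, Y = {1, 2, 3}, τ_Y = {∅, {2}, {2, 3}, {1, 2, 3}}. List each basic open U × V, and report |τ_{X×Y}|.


Basis B = {∅ × ∅, {γ} × {2}, {δ} × {2}, {γ} × {2, 3}, {γ, δ} × {2}, {γ, ε} × {2}, {δ} × {2, 3}, {γ} × {1, 2, 3}, {γ, δ, ε} × {2}, {δ} × {1, 2, 3}, {γ, δ} × {2, 3}, {γ, ε} × {2, 3}, {γ, δ} × {1, 2, 3}, {γ, ε} × {1, 2, 3}, {γ, δ, ε} × {2, 3}, {γ, δ, ε} × {1, 2, 3}}; |τ_{X×Y}| = 40.

Enumerate products U × V with U ∈ τ_X, V ∈ τ_Y (deduplicated):
  ∅ × ∅ = {} (∅)
  {γ} × {2} = {(γ,2)}
  {δ} × {2} = {(δ,2)}
  {γ} × {2, 3} = {(γ,2), (γ,3)}
  {γ, δ} × {2} = {(γ,2), (δ,2)}
  {γ, ε} × {2} = {(γ,2), (ε,2)}
  {δ} × {2, 3} = {(δ,2), (δ,3)}
  {γ} × {1, 2, 3} = {(γ,1), (γ,2), (γ,3)}
  {γ, δ, ε} × {2} = {(γ,2), (δ,2), (ε,2)}
  {δ} × {1, 2, 3} = {(δ,1), (δ,2), (δ,3)}
  {γ, δ} × {2, 3} = {(γ,2), (γ,3), (δ,2), (δ,3)}
  {γ, ε} × {2, 3} = {(γ,2), (γ,3), (ε,2), (ε,3)}
  {γ, δ} × {1, 2, 3} = {(γ,1), (γ,2), (γ,3), (δ,1), (δ,2), (δ,3)}
  {γ, ε} × {1, 2, 3} = {(γ,1), (γ,2), (γ,3), (ε,1), (ε,2), (ε,3)}
  {γ, δ, ε} × {2, 3} = {(γ,2), (γ,3), (δ,2), (δ,3), (ε,2), (ε,3)}
  {γ, δ, ε} × {1, 2, 3} = {(γ,1), (γ,2), (γ,3), (δ,1), (δ,2), (δ,3), (ε,1), (ε,2), (ε,3)}
These 16 distinct sets form the basis B.
Close under arbitrary unions to get τ_{X×Y}; counting gives |τ_{X×Y}| = 40.


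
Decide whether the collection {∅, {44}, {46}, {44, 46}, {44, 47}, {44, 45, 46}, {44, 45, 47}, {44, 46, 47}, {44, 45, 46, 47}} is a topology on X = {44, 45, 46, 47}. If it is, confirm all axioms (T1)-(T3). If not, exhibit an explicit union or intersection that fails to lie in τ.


τ is NOT a topology on X.

Axiom (T1): ∅ ∈ τ? Yes; X ∈ τ? Yes.
Axiom (T2/T3): check pairwise unions and intersections of members of τ.
Counterexample for (T3): {44, 45, 46} ∩ {44, 45, 47} = {44, 45} ∉ τ. Therefore τ is NOT a topology.


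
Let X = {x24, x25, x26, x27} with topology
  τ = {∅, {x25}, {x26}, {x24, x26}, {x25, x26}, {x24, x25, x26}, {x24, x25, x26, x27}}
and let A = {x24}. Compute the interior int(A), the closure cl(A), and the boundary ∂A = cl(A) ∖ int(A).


int(A) = ∅, cl(A) = {x24, x27}, ∂A = {x24, x27}.

Closed sets in (X, τ) are complements of opens:
  closed(X, τ) = {∅, {x27}, {x24, x27}, {x25, x27}, {x24, x25, x27}, {x24, x26, x27}, {x24, x25, x26, x27}}.
int(A) = ⋃ {U ∈ τ : U ⊆ A}. Opens contained in A: ∅.
Taking the union of these: int(A) = ∅.
cl(A) = ⋂ {C closed : A ⊆ C}. Closed sets containing A: {x24, x27}, {x24, x25, x27}, {x24, x26, x27}, {x24, x25, x26, x27}.
Intersecting these: cl(A) = {x24, x27}.
∂A = cl(A) ∖ int(A) = {x24, x27} ∖ ∅ = {x24, x27}.


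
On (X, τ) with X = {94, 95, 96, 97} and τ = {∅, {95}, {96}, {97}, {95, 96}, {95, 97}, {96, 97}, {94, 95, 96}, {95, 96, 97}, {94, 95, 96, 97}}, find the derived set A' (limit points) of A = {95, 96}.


A' = {94}

For each x ∈ X, list the open sets U ∈ τ with x ∈ U, then check whether U ∩ (A ∖ {x}) ≠ ∅ for every such U.
  x = 94: opens ∋ x are {94, 95, 96}, {94, 95, 96, 97}; each meets A ∖ {94}, so x IS a limit point.
  x = 95: open {95} ∋ x has {95} ∩ (A ∖ {95}) = ∅, so x is NOT a limit point.
  x = 96: open {96} ∋ x has {96} ∩ (A ∖ {96}) = ∅, so x is NOT a limit point.
  x = 97: open {97} ∋ x has {97} ∩ (A ∖ {97}) = ∅, so x is NOT a limit point.
Collecting: A' = {94}.


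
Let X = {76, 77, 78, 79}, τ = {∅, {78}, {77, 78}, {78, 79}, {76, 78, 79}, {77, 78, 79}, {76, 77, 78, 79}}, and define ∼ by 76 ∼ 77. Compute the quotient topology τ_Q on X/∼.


X/∼ = {[76=77], [78], [79]}; |τ_Q| = 4.

Equivalence classes: [76=77], [78], [79].
Quotient map π: X → X/∼ sends 76 ↦ [76=77], 77 ↦ [76=77], 78 ↦ [78], 79 ↦ [79].
For each subset V ⊆ X/∼, compute π^{-1}(V) ⊆ X and check whether π^{-1}(V) ∈ τ. V is open in τ_Q iff π^{-1}(V) ∈ τ.
  V = {}: π^{-1}(V) = ∅ ∈ τ ✓.
  V = {[76=77]}: π^{-1}(V) = {76, 77} ∉ τ ✗.
  V = {[78]}: π^{-1}(V) = {78} ∈ τ ✓.
  V = {[76=77], [78]}: π^{-1}(V) = {76, 77, 78} ∉ τ ✗.
  V = {[79]}: π^{-1}(V) = {79} ∉ τ ✗.
  V = {[76=77], [79]}: π^{-1}(V) = {76, 77, 79} ∉ τ ✗.
  V = {[78], [79]}: π^{-1}(V) = {78, 79} ∈ τ ✓.
  V = {[76=77], [78], [79]}: π^{-1}(V) = {76, 77, 78, 79} ∈ τ ✓.
Open sets in the quotient: τ_Q = {{}, {[78]}, {[78], [79]}, {[76=77], [78], [79]}} (4 elements).


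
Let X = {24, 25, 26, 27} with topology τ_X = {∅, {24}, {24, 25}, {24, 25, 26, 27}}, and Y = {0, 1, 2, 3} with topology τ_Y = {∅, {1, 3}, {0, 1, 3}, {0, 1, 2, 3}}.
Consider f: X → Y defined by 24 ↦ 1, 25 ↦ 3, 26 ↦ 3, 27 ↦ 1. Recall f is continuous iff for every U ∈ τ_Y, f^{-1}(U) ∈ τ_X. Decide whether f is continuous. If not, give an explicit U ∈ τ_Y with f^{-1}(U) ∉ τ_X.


f IS continuous.

Compute f^{-1}(U) for each U ∈ τ_Y:
  U = ∅: f^{-1}(U) = ∅ ∈ τ_X ✓.
  U = {1, 3}: f^{-1}(U) = {24, 25, 26, 27} ∈ τ_X ✓.
  U = {0, 1, 3}: f^{-1}(U) = {24, 25, 26, 27} ∈ τ_X ✓.
  U = {0, 1, 2, 3}: f^{-1}(U) = {24, 25, 26, 27} ∈ τ_X ✓.
Every preimage lies in τ_X, so f IS continuous.


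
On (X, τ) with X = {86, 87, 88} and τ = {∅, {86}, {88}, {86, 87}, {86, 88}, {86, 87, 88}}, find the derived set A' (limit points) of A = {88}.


A' = ∅

For each x ∈ X, list the open sets U ∈ τ with x ∈ U, then check whether U ∩ (A ∖ {x}) ≠ ∅ for every such U.
  x = 86: open {86} ∋ x has {86} ∩ (A ∖ {86}) = ∅, so x is NOT a limit point.
  x = 87: open {86, 87} ∋ x has {86, 87} ∩ (A ∖ {87}) = ∅, so x is NOT a limit point.
  x = 88: open {88} ∋ x has {88} ∩ (A ∖ {88}) = ∅, so x is NOT a limit point.
Collecting: A' = ∅.


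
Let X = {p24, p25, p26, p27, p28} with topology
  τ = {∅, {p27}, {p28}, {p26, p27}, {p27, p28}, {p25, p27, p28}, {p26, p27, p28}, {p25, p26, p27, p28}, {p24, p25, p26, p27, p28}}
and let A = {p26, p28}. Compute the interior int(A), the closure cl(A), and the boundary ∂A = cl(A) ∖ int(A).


int(A) = {p28}, cl(A) = {p24, p25, p26, p28}, ∂A = {p24, p25, p26}.

Closed sets in (X, τ) are complements of opens:
  closed(X, τ) = {∅, {p24}, {p24, p25}, {p24, p26}, {p24, p25, p26}, {p24, p25, p28}, {p24, p25, p26, p27}, {p24, p25, p26, p28}, {p24, p25, p26, p27, p28}}.
int(A) = ⋃ {U ∈ τ : U ⊆ A}. Opens contained in A: ∅, {p28}.
Taking the union of these: int(A) = {p28}.
cl(A) = ⋂ {C closed : A ⊆ C}. Closed sets containing A: {p24, p25, p26, p28}, {p24, p25, p26, p27, p28}.
Intersecting these: cl(A) = {p24, p25, p26, p28}.
∂A = cl(A) ∖ int(A) = {p24, p25, p26, p28} ∖ {p28} = {p24, p25, p26}.


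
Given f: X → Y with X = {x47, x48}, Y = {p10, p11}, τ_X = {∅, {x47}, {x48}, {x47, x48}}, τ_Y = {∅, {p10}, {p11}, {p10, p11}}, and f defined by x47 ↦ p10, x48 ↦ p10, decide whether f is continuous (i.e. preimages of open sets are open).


f IS continuous.

Compute f^{-1}(U) for each U ∈ τ_Y:
  U = ∅: f^{-1}(U) = ∅ ∈ τ_X ✓.
  U = {p10}: f^{-1}(U) = {x47, x48} ∈ τ_X ✓.
  U = {p11}: f^{-1}(U) = ∅ ∈ τ_X ✓.
  U = {p10, p11}: f^{-1}(U) = {x47, x48} ∈ τ_X ✓.
Every preimage lies in τ_X, so f IS continuous.


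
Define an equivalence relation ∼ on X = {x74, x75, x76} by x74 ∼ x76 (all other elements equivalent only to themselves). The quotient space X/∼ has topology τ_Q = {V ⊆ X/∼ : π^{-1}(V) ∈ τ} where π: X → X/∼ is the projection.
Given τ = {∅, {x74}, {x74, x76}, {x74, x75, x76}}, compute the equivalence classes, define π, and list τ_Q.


X/∼ = {[x74=x76], [x75]}; |τ_Q| = 3.

Equivalence classes: [x74=x76], [x75].
Quotient map π: X → X/∼ sends x74 ↦ [x74=x76], x75 ↦ [x75], x76 ↦ [x74=x76].
For each subset V ⊆ X/∼, compute π^{-1}(V) ⊆ X and check whether π^{-1}(V) ∈ τ. V is open in τ_Q iff π^{-1}(V) ∈ τ.
  V = {}: π^{-1}(V) = ∅ ∈ τ ✓.
  V = {[x74=x76]}: π^{-1}(V) = {x74, x76} ∈ τ ✓.
  V = {[x75]}: π^{-1}(V) = {x75} ∉ τ ✗.
  V = {[x74=x76], [x75]}: π^{-1}(V) = {x74, x75, x76} ∈ τ ✓.
Open sets in the quotient: τ_Q = {{}, {[x74=x76]}, {[x74=x76], [x75]}} (3 elements).
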